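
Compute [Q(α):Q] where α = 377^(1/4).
[Q(α):Q] = 4

α is a root of x^4 - 377. By Eisenstein's criterion at the prime p = 13 (which divides the constant term 377 but p^2 = 169 does not, since 377 is squarefree), x^4 - 377 is irreducible over Q. Hence [Q(α):Q] = 4.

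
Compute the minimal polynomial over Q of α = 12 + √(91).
m_α(x) = x^2 - 24x + 53

From α - 12 = √(91), squaring gives (α - 12)^2 = 91, i.e. α^2 - 24α + 144 = 91, so α^2 - 24α + 53 = 0. The discriminant of x^2 - 24x + 53 is (-24)^2 - 4·(53) = 576 - 212 = 364, and 4·(91) is not a perfect square in Q since 91 is squarefree and ≠ 1. Hence x^2 - 24x + 53 is irreducible over Q and is the minimal polynomial of α.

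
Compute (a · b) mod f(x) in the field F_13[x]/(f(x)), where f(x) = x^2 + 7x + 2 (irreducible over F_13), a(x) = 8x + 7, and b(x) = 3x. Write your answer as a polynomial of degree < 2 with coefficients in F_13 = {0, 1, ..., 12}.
a · b ≡ 9x + 4 (mod f(x))

Multiply in F_13[x]: a(x)·b(x) = (8x + 7)·(3x) = 11x^2 + 8x. This has degree ≥ 2, so divide by f(x) over F_13: 11x^2 + 8x = (11)·(x^2 + 7x + 2) + (9x + 4). Hence a·b ≡ 9x + 4 (mod f). (F_13[x]/(f) is a field with 13^2 = 169 elements since f is irreducible of degree 2.)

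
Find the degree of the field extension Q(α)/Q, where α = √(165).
[Q(α):Q] = 2

[Q(α):Q] equals the degree of the minimal polynomial of α. Here α^2 = 165 and x^2 - 165 is irreducible (d = 165 is squarefree, ≠ 1, hence not a square), so deg(m_α) = 2. Thus [Q(α):Q] = 2.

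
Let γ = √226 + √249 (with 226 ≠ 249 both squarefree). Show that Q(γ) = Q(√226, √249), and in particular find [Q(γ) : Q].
[Q(γ) : Q] = 4 (equivalently, Q(γ) = Q(√226, √249))

Obviously Q(γ) ⊆ Q(√226, √249), and [Q(√226, √249):Q] = 4 (since 226, 249 are distinct squarefree integers > 1 with 56274 not a perfect square). To show equality we compute the minimal polynomial of γ. From γ = √226 + √249: γ^2 = 226 + 2√(56274) + 249 = 475 + 2√(56274), so γ^2 - 475 = 2√(56274); squaring, (γ^2 - 475)^2 = 4·56274, i.e. γ^4 - 950γ^2 + 225625 - 225096 = 0, i.e. γ^4 - 950γ^2 + 529 = 0. So γ is a root of x^4 - 950x^2 + 529. This polynomial is irreducible over Q: it has no rational root (each ±√226 ± √249 is irrational), and any factorization into two quadratics over Q would force √(56274) ∈ Q (pairing opposite roots) or √226, √249 ∈ Q (other pairings), all impossible. Hence [Q(γ):Q] = 4 = [Q(√226, √249):Q], so Q(γ) = Q(√226, √249).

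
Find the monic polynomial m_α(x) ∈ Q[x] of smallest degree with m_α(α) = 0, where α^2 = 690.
m_α(x) = x^2 - 690

α satisfies α^2 - 690 = 0, so x^2 - 690 annihilates α. Since d = 690 is squarefree and ≠ 1, it is not a perfect square in Q, so x^2 - 690 has no rational root and is therefore irreducible over Q (a degree-2 polynomial over a field is irreducible iff it has no root). Hence m_α(x) = x^2 - 690.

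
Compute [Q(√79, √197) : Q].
[Q(√79, √197) : Q] = 4

[Q(√79):Q] = 2 (min poly x^2 - 79, irreducible since 79 is squarefree > 1). For the top step, suppose √197 ∈ Q(√79), say √197 = c + d√79 with c, d ∈ Q. Squaring: 197 = c^2 + 79d^2 + 2cd√79. Since √79 ∉ Q this forces 2cd = 0. If d = 0 then √197 = c ∈ Q, contradicting 197 squarefree > 1. If c = 0 then 197 = 79d^2, so 79·197 = (79d)^2 is a perfect square in Q — but 79·197 = 15563 is not a perfect square (since 79 and 197 are distinct squarefree integers). Contradiction. Hence √197 ∉ Q(√79), so x^2 - 197 stays irreducible over Q(√79) and [Q(√79, √197) : Q(√79)] = 2. By the tower law, [Q(√79, √197) : Q] = 2 · 2 = 4.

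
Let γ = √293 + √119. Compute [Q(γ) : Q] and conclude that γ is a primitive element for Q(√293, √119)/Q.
[Q(γ) : Q] = 4 (equivalently, Q(γ) = Q(√293, √119))

Obviously Q(γ) ⊆ Q(√293, √119), and [Q(√293, √119):Q] = 4 (since 293, 119 are distinct squarefree integers > 1 with 34867 not a perfect square). To show equality we compute the minimal polynomial of γ. From γ = √293 + √119: γ^2 = 293 + 2√(34867) + 119 = 412 + 2√(34867), so γ^2 - 412 = 2√(34867); squaring, (γ^2 - 412)^2 = 4·34867, i.e. γ^4 - 824γ^2 + 169744 - 139468 = 0, i.e. γ^4 - 824γ^2 + 30276 = 0. So γ is a root of x^4 - 824x^2 + 30276. This polynomial is irreducible over Q: it has no rational root (each ±√293 ± √119 is irrational), and any factorization into two quadratics over Q would force √(34867) ∈ Q (pairing opposite roots) or √293, √119 ∈ Q (other pairings), all impossible. Hence [Q(γ):Q] = 4 = [Q(√293, √119):Q], so Q(γ) = Q(√293, √119).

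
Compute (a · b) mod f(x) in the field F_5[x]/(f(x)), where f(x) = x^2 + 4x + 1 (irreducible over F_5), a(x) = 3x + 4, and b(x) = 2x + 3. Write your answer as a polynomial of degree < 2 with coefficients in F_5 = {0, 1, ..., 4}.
a · b ≡ 3x + 1 (mod f(x))

Multiply in F_5[x]: a(x)·b(x) = (3x + 4)·(2x + 3) = x^2 + 2x + 2. This has degree ≥ 2, so divide by f(x) over F_5: x^2 + 2x + 2 = (1)·(x^2 + 4x + 1) + (3x + 1). Hence a·b ≡ 3x + 1 (mod f). (F_5[x]/(f) is a field with 5^2 = 25 elements since f is irreducible of degree 2.)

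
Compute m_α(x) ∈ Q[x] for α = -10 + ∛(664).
m_α(x) = x^3 + 30x^2 + 300x + 336

Set β = α + 10 = ∛(664), so β^3 = 664. Then (α + 10)^3 - 664 = 0, i.e. α is a root of g(x) = (x + 10)^3 - 664 = x^3 + 30x^2 + 300x + 336. Since g(x) = h(x + 10) where h(x) = x^3 - 664, and h is irreducible over Q (because 664 is not a perfect cube, so h has no rational root, and a monic cubic with no rational root is irreducible), g is also irreducible (irreducibility is preserved under the substitution x → x + 10). Hence m_α(x) = x^3 + 30x^2 + 300x + 336.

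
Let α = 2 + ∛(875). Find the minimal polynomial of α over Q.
m_α(x) = x^3 - 6x^2 + 12x - 883

Set β = α - 2 = ∛(875), so β^3 = 875. Then (α - 2)^3 - 875 = 0, i.e. α is a root of g(x) = (x - 2)^3 - 875 = x^3 - 6x^2 + 12x - 883. Since g(x) = h(x - 2) where h(x) = x^3 - 875, and h is irreducible over Q (because 875 is not a perfect cube, so h has no rational root, and a monic cubic with no rational root is irreducible), g is also irreducible (irreducibility is preserved under the substitution x → x - 2). Hence m_α(x) = x^3 - 6x^2 + 12x - 883.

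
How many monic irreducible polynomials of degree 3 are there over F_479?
There are 36633920 monic irreducible polynomials of degree 3 over F_479

Each element of F_{479^3} that lies in no proper subfield is a root of exactly one monic irreducible of degree 3 over F_479, and each such polynomial has 3 distinct roots in F_{479^3}. By Möbius inversion the count is N_479(3) = (1/3) Σ_{d|3} μ(3/d) · 479^d = (1/3)(μ(3)·479^1 + μ(1)·479^3) = 109901760/3 = 36633920.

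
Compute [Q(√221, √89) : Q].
[Q(√221, √89) : Q] = 4

[Q(√221):Q] = 2 (min poly x^2 - 221, irreducible since 221 is squarefree > 1). For the top step, suppose √89 ∈ Q(√221), say √89 = c + d√221 with c, d ∈ Q. Squaring: 89 = c^2 + 221d^2 + 2cd√221. Since √221 ∉ Q this forces 2cd = 0. If d = 0 then √89 = c ∈ Q, contradicting 89 squarefree > 1. If c = 0 then 89 = 221d^2, so 221·89 = (221d)^2 is a perfect square in Q — but 221·89 = 19669 is not a perfect square (since 221 and 89 are distinct squarefree integers). Contradiction. Hence √89 ∉ Q(√221), so x^2 - 89 stays irreducible over Q(√221) and [Q(√221, √89) : Q(√221)] = 2. By the tower law, [Q(√221, √89) : Q] = 2 · 2 = 4.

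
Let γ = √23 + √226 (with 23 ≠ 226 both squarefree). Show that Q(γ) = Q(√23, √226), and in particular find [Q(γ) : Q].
[Q(γ) : Q] = 4 (equivalently, Q(γ) = Q(√23, √226))

Obviously Q(γ) ⊆ Q(√23, √226), and [Q(√23, √226):Q] = 4 (since 23, 226 are distinct squarefree integers > 1 with 5198 not a perfect square). To show equality we compute the minimal polynomial of γ. From γ = √23 + √226: γ^2 = 23 + 2√(5198) + 226 = 249 + 2√(5198), so γ^2 - 249 = 2√(5198); squaring, (γ^2 - 249)^2 = 4·5198, i.e. γ^4 - 498γ^2 + 62001 - 20792 = 0, i.e. γ^4 - 498γ^2 + 41209 = 0. So γ is a root of x^4 - 498x^2 + 41209. This polynomial is irreducible over Q: it has no rational root (each ±√23 ± √226 is irrational), and any factorization into two quadratics over Q would force √(5198) ∈ Q (pairing opposite roots) or √23, √226 ∈ Q (other pairings), all impossible. Hence [Q(γ):Q] = 4 = [Q(√23, √226):Q], so Q(γ) = Q(√23, √226).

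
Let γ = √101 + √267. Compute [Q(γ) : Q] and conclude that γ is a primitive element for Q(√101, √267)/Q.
[Q(γ) : Q] = 4 (equivalently, Q(γ) = Q(√101, √267))

Obviously Q(γ) ⊆ Q(√101, √267), and [Q(√101, √267):Q] = 4 (since 101, 267 are distinct squarefree integers > 1 with 26967 not a perfect square). To show equality we compute the minimal polynomial of γ. From γ = √101 + √267: γ^2 = 101 + 2√(26967) + 267 = 368 + 2√(26967), so γ^2 - 368 = 2√(26967); squaring, (γ^2 - 368)^2 = 4·26967, i.e. γ^4 - 736γ^2 + 135424 - 107868 = 0, i.e. γ^4 - 736γ^2 + 27556 = 0. So γ is a root of x^4 - 736x^2 + 27556. This polynomial is irreducible over Q: it has no rational root (each ±√101 ± √267 is irrational), and any factorization into two quadratics over Q would force √(26967) ∈ Q (pairing opposite roots) or √101, √267 ∈ Q (other pairings), all impossible. Hence [Q(γ):Q] = 4 = [Q(√101, √267):Q], so Q(γ) = Q(√101, √267).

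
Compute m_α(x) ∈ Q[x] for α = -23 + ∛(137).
m_α(x) = x^3 + 69x^2 + 1587x + 12030

Set β = α + 23 = ∛(137), so β^3 = 137. Then (α + 23)^3 - 137 = 0, i.e. α is a root of g(x) = (x + 23)^3 - 137 = x^3 + 69x^2 + 1587x + 12030. Since g(x) = h(x + 23) where h(x) = x^3 - 137, and h is irreducible over Q (because 137 is not a perfect cube, so h has no rational root, and a monic cubic with no rational root is irreducible), g is also irreducible (irreducibility is preserved under the substitution x → x + 23). Hence m_α(x) = x^3 + 69x^2 + 1587x + 12030.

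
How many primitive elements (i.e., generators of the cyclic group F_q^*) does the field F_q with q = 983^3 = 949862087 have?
There are φ(949862086) = 469312200 primitive elements

F_q^* is cyclic of order q - 1 = 949862086. A cyclic group of order m has exactly φ(m) generators. Here m = 949862086 = 2 · 103 · 491 · 9391, so the number of primitive elements is φ(949862086) = 469312200.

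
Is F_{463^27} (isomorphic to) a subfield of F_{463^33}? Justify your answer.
No: F_{463^27} is not a subfield of F_{463^33}

F_{p^m} embeds in F_{p^n} iff m | n. Here 27 ∤ 33 (since 33 = 1·27 + 6 with remainder 6 ≠ 0), so F_{463^27} is not a subfield of F_{463^33}. Equivalently: if it were, the tower law would give 27 = [F_{463^27}:F_463] dividing [F_{463^33}:F_463] = 33, contradiction.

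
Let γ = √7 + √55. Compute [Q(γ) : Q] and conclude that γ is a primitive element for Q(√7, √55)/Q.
[Q(γ) : Q] = 4 (equivalently, Q(γ) = Q(√7, √55))

Obviously Q(γ) ⊆ Q(√7, √55), and [Q(√7, √55):Q] = 4 (since 7, 55 are distinct squarefree integers > 1 with 385 not a perfect square). To show equality we compute the minimal polynomial of γ. From γ = √7 + √55: γ^2 = 7 + 2√(385) + 55 = 62 + 2√(385), so γ^2 - 62 = 2√(385); squaring, (γ^2 - 62)^2 = 4·385, i.e. γ^4 - 124γ^2 + 3844 - 1540 = 0, i.e. γ^4 - 124γ^2 + 2304 = 0. So γ is a root of x^4 - 124x^2 + 2304. This polynomial is irreducible over Q: it has no rational root (each ±√7 ± √55 is irrational), and any factorization into two quadratics over Q would force √(385) ∈ Q (pairing opposite roots) or √7, √55 ∈ Q (other pairings), all impossible. Hence [Q(γ):Q] = 4 = [Q(√7, √55):Q], so Q(γ) = Q(√7, √55).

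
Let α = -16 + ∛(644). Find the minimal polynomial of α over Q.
m_α(x) = x^3 + 48x^2 + 768x + 3452

Set β = α + 16 = ∛(644), so β^3 = 644. Then (α + 16)^3 - 644 = 0, i.e. α is a root of g(x) = (x + 16)^3 - 644 = x^3 + 48x^2 + 768x + 3452. Since g(x) = h(x + 16) where h(x) = x^3 - 644, and h is irreducible over Q (because 644 is not a perfect cube, so h has no rational root, and a monic cubic with no rational root is irreducible), g is also irreducible (irreducibility is preserved under the substitution x → x + 16). Hence m_α(x) = x^3 + 48x^2 + 768x + 3452.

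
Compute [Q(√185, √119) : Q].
[Q(√185, √119) : Q] = 4

[Q(√185):Q] = 2 (min poly x^2 - 185, irreducible since 185 is squarefree > 1). For the top step, suppose √119 ∈ Q(√185), say √119 = c + d√185 with c, d ∈ Q. Squaring: 119 = c^2 + 185d^2 + 2cd√185. Since √185 ∉ Q this forces 2cd = 0. If d = 0 then √119 = c ∈ Q, contradicting 119 squarefree > 1. If c = 0 then 119 = 185d^2, so 185·119 = (185d)^2 is a perfect square in Q — but 185·119 = 22015 is not a perfect square (since 185 and 119 are distinct squarefree integers). Contradiction. Hence √119 ∉ Q(√185), so x^2 - 119 stays irreducible over Q(√185) and [Q(√185, √119) : Q(√185)] = 2. By the tower law, [Q(√185, √119) : Q] = 2 · 2 = 4.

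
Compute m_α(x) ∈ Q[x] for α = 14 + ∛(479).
m_α(x) = x^3 - 42x^2 + 588x - 3223

Set β = α - 14 = ∛(479), so β^3 = 479. Then (α - 14)^3 - 479 = 0, i.e. α is a root of g(x) = (x - 14)^3 - 479 = x^3 - 42x^2 + 588x - 3223. Since g(x) = h(x - 14) where h(x) = x^3 - 479, and h is irreducible over Q (because 479 is not a perfect cube, so h has no rational root, and a monic cubic with no rational root is irreducible), g is also irreducible (irreducibility is preserved under the substitution x → x - 14). Hence m_α(x) = x^3 - 42x^2 + 588x - 3223.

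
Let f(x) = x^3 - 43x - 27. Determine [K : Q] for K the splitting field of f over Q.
[K : Q] = 6

By the rational root test, any rational root of the monic integer polynomial f(x) = x^3 - 43x - 27 must be an integer dividing the constant term -27, i.e. one of ±{1, 3, 9, 27}. Evaluating: f(1) = -69, f(-1) = 15, f(3) = -129, f(-3) = 75, f(9) = 315, f(-9) = -369, f(27) = 18495, f(-27) = -18549; none is 0, so f has no rational root and is therefore irreducible over Q (a cubic with no linear factor over a field is irreducible). For an irreducible cubic, the Galois group is A_3 or S_3 according as the discriminant disc(f) = -4a^3 - 27b^2 = -4·(-43)^3 - 27·(-27)^2 = 298345 is or is not a square in Q. Here disc(f) = 298345 is not a perfect square in Q, so the Galois group of f over Q is not contained in A_3 and must be all of S_3. The splitting field has degree |S_3| = 6 over Q, so [K : Q] = 6.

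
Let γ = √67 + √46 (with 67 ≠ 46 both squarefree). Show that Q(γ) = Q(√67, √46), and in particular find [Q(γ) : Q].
[Q(γ) : Q] = 4 (equivalently, Q(γ) = Q(√67, √46))

Obviously Q(γ) ⊆ Q(√67, √46), and [Q(√67, √46):Q] = 4 (since 67, 46 are distinct squarefree integers > 1 with 3082 not a perfect square). To show equality we compute the minimal polynomial of γ. From γ = √67 + √46: γ^2 = 67 + 2√(3082) + 46 = 113 + 2√(3082), so γ^2 - 113 = 2√(3082); squaring, (γ^2 - 113)^2 = 4·3082, i.e. γ^4 - 226γ^2 + 12769 - 12328 = 0, i.e. γ^4 - 226γ^2 + 441 = 0. So γ is a root of x^4 - 226x^2 + 441. This polynomial is irreducible over Q: it has no rational root (each ±√67 ± √46 is irrational), and any factorization into two quadratics over Q would force √(3082) ∈ Q (pairing opposite roots) or √67, √46 ∈ Q (other pairings), all impossible. Hence [Q(γ):Q] = 4 = [Q(√67, √46):Q], so Q(γ) = Q(√67, √46).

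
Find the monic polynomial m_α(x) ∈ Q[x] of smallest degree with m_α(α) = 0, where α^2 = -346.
m_α(x) = x^2 + 346

α satisfies α^2 + 346 = 0, so x^2 + 346 annihilates α. Since d = -346 is squarefree and ≠ 1, it is not a perfect square in Q, so x^2 + 346 has no rational root and is therefore irreducible over Q (a degree-2 polynomial over a field is irreducible iff it has no root). Hence m_α(x) = x^2 + 346.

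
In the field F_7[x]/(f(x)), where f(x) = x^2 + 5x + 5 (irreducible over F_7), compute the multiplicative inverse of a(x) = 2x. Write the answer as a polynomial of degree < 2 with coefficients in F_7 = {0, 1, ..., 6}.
a(x)^(-1) ≡ 2x + 3 (mod f(x))

Since f is irreducible over F_7, F_7[x]/(f) is a field and a(x) ≠ 0 has an inverse. Apply the extended Euclidean algorithm to f(x) and a(x) in F_7[x]: f(x) = (4x + 6)·a(x) + (5). The last nonzero remainder is the constant 5 = gcd(f, a) in F_7. Back-substituting through the division chain expresses 5 = s(x)·a(x) + t(x)·f(x) with s(x) ≡ 3x + 1 (mod f), so (3x + 1)·a(x) ≡ 5 (mod f). Multiplying by 5^(-1) ≡ 3 in F_7 gives a(x)^(-1) ≡ 3·(3x + 1) ≡ 2x + 3 (mod f). Check: (2x)·(2x + 3) = 4x^2 + 6x ≡ 1 (mod x^2 + 5x + 5).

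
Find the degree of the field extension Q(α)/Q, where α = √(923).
[Q(α):Q] = 2

[Q(α):Q] equals the degree of the minimal polynomial of α. Here α^2 = 923 and x^2 - 923 is irreducible (d = 923 is squarefree, ≠ 1, hence not a square), so deg(m_α) = 2. Thus [Q(α):Q] = 2.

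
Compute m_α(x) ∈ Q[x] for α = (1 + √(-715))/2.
m_α(x) = x^2 - x + 179

From 2α - 1 = √(-715), squaring gives (2α - 1)^2 = -715, i.e. 4α^2 - 4α + 1 = -715, so α^2 - α + (1 + 715)/4 = 0. Since -715 ≡ 1 (mod 4), (1 + 715)/4 = 179 ∈ Z. The polynomial x^2 - x + 179 has discriminant 1 - 4·(179) = -715, which is not a perfect square in Q (d = -715 is squarefree and ≠ 1), so x^2 - x + 179 is irreducible over Q. It is the minimal polynomial of α.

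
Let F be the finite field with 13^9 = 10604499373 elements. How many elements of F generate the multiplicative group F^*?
There are φ(10604499372) = 3476882880 primitive elements

F_q^* is cyclic of order q - 1 = 10604499372. A cyclic group of order m has exactly φ(m) generators. Here m = 10604499372 = 2^2 · 3^3 · 61 · 1609669, so the number of primitive elements is φ(10604499372) = 3476882880.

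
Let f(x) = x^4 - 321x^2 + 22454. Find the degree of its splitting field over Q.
[K : Q] = 4

Solving the quadratic in x^2: x^2 = (321 ± √(321^2 - 4·22454))/2 = (321 ± √13225)/2 = (321 ± 115)/2, giving x^2 = 103 or x^2 = 218. So f(x) = (x^2 - 103)(x^2 - 218) and the roots of f are ±√103, ±√218. Hence the splitting field is K = Q(√103, √218). Since 103 and 218 are distinct squarefree integers > 1, their product 22454 is not a perfect square, so √218 ∉ Q(√103). By the tower law [K:Q] = [Q(√103,√218):Q(√103)] · [Q(√103):Q] = 2 · 2 = 4.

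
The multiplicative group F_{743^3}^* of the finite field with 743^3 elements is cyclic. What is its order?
|F_{743^3}^*| = 410172406

F_{743^3} has 743^3 = 410172407 elements; its multiplicative group consists of all nonzero elements, so |F_{743^3}^*| = 410172407 - 1 = 410172406. (It is cyclic since any finite subgroup of the multiplicative group of a field is cyclic.)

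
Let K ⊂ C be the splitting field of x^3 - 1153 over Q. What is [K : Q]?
[K : Q] = 6

The roots of x^3 - 1153 are ∛1153, ω∛1153, ω^2∛1153 where ω = e^(2πi/3) is a primitive cube root of unity, so K = Q(∛1153, ω). Now [Q(∛1153):Q] = 3 (since 1153 is not a perfect cube, x^3 - 1153 is irreducible) and [Q(ω):Q] = 2. Both 2 and 3 divide [K:Q], and [K:Q] ≤ 3·2 = 6, so [K:Q] = 6. (Equivalently: Q(∛1153) ⊂ R but ω ∉ R, so [K : Q(∛1153)] = 2.)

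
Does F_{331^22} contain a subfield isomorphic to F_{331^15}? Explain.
No: F_{331^15} is not a subfield of F_{331^22}

F_{p^m} embeds in F_{p^n} iff m | n. Here 15 ∤ 22 (since 22 = 1·15 + 7 with remainder 7 ≠ 0), so F_{331^15} is not a subfield of F_{331^22}. Equivalently: if it were, the tower law would give 15 = [F_{331^15}:F_331] dividing [F_{331^22}:F_331] = 22, contradiction.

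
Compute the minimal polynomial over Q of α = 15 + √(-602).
m_α(x) = x^2 - 30x + 827

From α - 15 = √(-602), squaring gives (α - 15)^2 = -602, i.e. α^2 - 30α + 225 = -602, so α^2 - 30α + 827 = 0. The discriminant of x^2 - 30x + 827 is (-30)^2 - 4·(827) = 900 - 3308 = -2408, and 4·(-602) is not a perfect square in Q since -602 is squarefree and ≠ 1. Hence x^2 - 30x + 827 is irreducible over Q and is the minimal polynomial of α.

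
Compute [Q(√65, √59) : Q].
[Q(√65, √59) : Q] = 4

[Q(√65):Q] = 2 (min poly x^2 - 65, irreducible since 65 is squarefree > 1). For the top step, suppose √59 ∈ Q(√65), say √59 = c + d√65 with c, d ∈ Q. Squaring: 59 = c^2 + 65d^2 + 2cd√65. Since √65 ∉ Q this forces 2cd = 0. If d = 0 then √59 = c ∈ Q, contradicting 59 squarefree > 1. If c = 0 then 59 = 65d^2, so 65·59 = (65d)^2 is a perfect square in Q — but 65·59 = 3835 is not a perfect square (since 65 and 59 are distinct squarefree integers). Contradiction. Hence √59 ∉ Q(√65), so x^2 - 59 stays irreducible over Q(√65) and [Q(√65, √59) : Q(√65)] = 2. By the tower law, [Q(√65, √59) : Q] = 2 · 2 = 4.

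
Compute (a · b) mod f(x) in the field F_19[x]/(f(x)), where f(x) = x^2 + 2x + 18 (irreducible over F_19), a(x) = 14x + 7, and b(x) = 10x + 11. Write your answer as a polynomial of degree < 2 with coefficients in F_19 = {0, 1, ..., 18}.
a · b ≡ x + 8 (mod f(x))

Multiply in F_19[x]: a(x)·b(x) = (14x + 7)·(10x + 11) = 7x^2 + 15x + 1. This has degree ≥ 2, so divide by f(x) over F_19: 7x^2 + 15x + 1 = (7)·(x^2 + 2x + 18) + (x + 8). Hence a·b ≡ x + 8 (mod f). (F_19[x]/(f) is a field with 19^2 = 361 elements since f is irreducible of degree 2.)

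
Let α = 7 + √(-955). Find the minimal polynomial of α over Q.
m_α(x) = x^2 - 14x + 1004

From α - 7 = √(-955), squaring gives (α - 7)^2 = -955, i.e. α^2 - 14α + 49 = -955, so α^2 - 14α + 1004 = 0. The discriminant of x^2 - 14x + 1004 is (-14)^2 - 4·(1004) = 196 - 4016 = -3820, and 4·(-955) is not a perfect square in Q since -955 is squarefree and ≠ 1. Hence x^2 - 14x + 1004 is irreducible over Q and is the minimal polynomial of α.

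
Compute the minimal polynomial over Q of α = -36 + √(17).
m_α(x) = x^2 + 72x + 1279

From α + 36 = √(17), squaring gives (α + 36)^2 = 17, i.e. α^2 + 72α + 1296 = 17, so α^2 + 72α + 1279 = 0. The discriminant of x^2 + 72x + 1279 is (72)^2 - 4·(1279) = 5184 - 5116 = 68, and 4·(17) is not a perfect square in Q since 17 is squarefree and ≠ 1. Hence x^2 + 72x + 1279 is irreducible over Q and is the minimal polynomial of α.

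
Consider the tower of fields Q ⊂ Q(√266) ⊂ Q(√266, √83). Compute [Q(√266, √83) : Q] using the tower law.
[Q(√266, √83) : Q] = 4

[Q(√266):Q] = 2 (min poly x^2 - 266, irreducible since 266 is squarefree > 1). For the top step, suppose √83 ∈ Q(√266), say √83 = c + d√266 with c, d ∈ Q. Squaring: 83 = c^2 + 266d^2 + 2cd√266. Since √266 ∉ Q this forces 2cd = 0. If d = 0 then √83 = c ∈ Q, contradicting 83 squarefree > 1. If c = 0 then 83 = 266d^2, so 266·83 = (266d)^2 is a perfect square in Q — but 266·83 = 22078 is not a perfect square (since 266 and 83 are distinct squarefree integers). Contradiction. Hence √83 ∉ Q(√266), so x^2 - 83 stays irreducible over Q(√266) and [Q(√266, √83) : Q(√266)] = 2. By the tower law, [Q(√266, √83) : Q] = 2 · 2 = 4.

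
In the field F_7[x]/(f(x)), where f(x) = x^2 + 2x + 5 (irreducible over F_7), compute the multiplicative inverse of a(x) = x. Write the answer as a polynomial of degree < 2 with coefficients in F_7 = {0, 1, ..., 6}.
a(x)^(-1) ≡ 4x + 1 (mod f(x))

Since f is irreducible over F_7, F_7[x]/(f) is a field and a(x) ≠ 0 has an inverse. Apply the extended Euclidean algorithm to f(x) and a(x) in F_7[x]: f(x) = (x + 2)·a(x) + (5). The last nonzero remainder is the constant 5 = gcd(f, a) in F_7. Back-substituting through the division chain expresses 5 = s(x)·a(x) + t(x)·f(x) with s(x) ≡ 6x + 5 (mod f), so (6x + 5)·a(x) ≡ 5 (mod f). Multiplying by 5^(-1) ≡ 3 in F_7 gives a(x)^(-1) ≡ 3·(6x + 5) ≡ 4x + 1 (mod f). Check: (x)·(4x + 1) = 4x^2 + x ≡ 1 (mod x^2 + 2x + 5).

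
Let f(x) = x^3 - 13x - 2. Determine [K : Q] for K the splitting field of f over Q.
[K : Q] = 6

By the rational root test, any rational root of the monic integer polynomial f(x) = x^3 - 13x - 2 must be an integer dividing the constant term -2, i.e. one of ±{1, 2}. Evaluating: f(1) = -14, f(-1) = 10, f(2) = -20, f(-2) = 16; none is 0, so f has no rational root and is therefore irreducible over Q (a cubic with no linear factor over a field is irreducible). For an irreducible cubic, the Galois group is A_3 or S_3 according as the discriminant disc(f) = -4a^3 - 27b^2 = -4·(-13)^3 - 27·(-2)^2 = 8680 is or is not a square in Q. Here disc(f) = 8680 is not a perfect square in Q, so the Galois group of f over Q is not contained in A_3 and must be all of S_3. The splitting field has degree |S_3| = 6 over Q, so [K : Q] = 6.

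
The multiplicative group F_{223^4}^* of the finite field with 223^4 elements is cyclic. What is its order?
|F_{223^4}^*| = 2472973440

F_{223^4} has 223^4 = 2472973441 elements; its multiplicative group consists of all nonzero elements, so |F_{223^4}^*| = 2472973441 - 1 = 2472973440. (It is cyclic since any finite subgroup of the multiplicative group of a field is cyclic.)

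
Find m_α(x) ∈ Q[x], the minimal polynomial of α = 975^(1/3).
m_α(x) = x^3 - 975

α satisfies α^3 = 975, so x^3 - 975 annihilates α. By the rational root test, a rational root p/q (in lowest terms) of x^3 - 975 would satisfy p^3 = 975 q^3, forcing q = 1 and p^3 = 975; but 975 is not a perfect cube, contradiction. A monic cubic over Q with no rational root is irreducible (any nontrivial factorization would include a linear factor). Hence x^3 - 975 is the minimal polynomial of α, and in particular [Q(α):Q] = 3.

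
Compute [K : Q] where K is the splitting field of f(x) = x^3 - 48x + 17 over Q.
[K : Q] = 6

By the rational root test, any rational root of the monic integer polynomial f(x) = x^3 - 48x + 17 must be an integer dividing the constant term 17, i.e. one of ±{1, 17}. Evaluating: f(1) = -30, f(-1) = 64, f(17) = 4114, f(-17) = -4080; none is 0, so f has no rational root and is therefore irreducible over Q (a cubic with no linear factor over a field is irreducible). For an irreducible cubic, the Galois group is A_3 or S_3 according as the discriminant disc(f) = -4a^3 - 27b^2 = -4·(-48)^3 - 27·(17)^2 = 434565 is or is not a square in Q. Here disc(f) = 434565 is not a perfect square in Q, so the Galois group of f over Q is not contained in A_3 and must be all of S_3. The splitting field has degree |S_3| = 6 over Q, so [K : Q] = 6.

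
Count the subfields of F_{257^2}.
F_{257^2} has 2 subfields

The subfields of F_{p^n} are exactly the fields F_{p^d} for d | n (each is the fixed field of the unique index-d subgroup of Gal(F_{p^n}/F_p) ≅ Z/nZ). The divisors of n = 2 are {1, 2}, giving 2 subfields: F_{257^1}, F_{257^2}.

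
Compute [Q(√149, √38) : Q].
[Q(√149, √38) : Q] = 4

[Q(√149):Q] = 2 (min poly x^2 - 149, irreducible since 149 is squarefree > 1). For the top step, suppose √38 ∈ Q(√149), say √38 = c + d√149 with c, d ∈ Q. Squaring: 38 = c^2 + 149d^2 + 2cd√149. Since √149 ∉ Q this forces 2cd = 0. If d = 0 then √38 = c ∈ Q, contradicting 38 squarefree > 1. If c = 0 then 38 = 149d^2, so 149·38 = (149d)^2 is a perfect square in Q — but 149·38 = 5662 is not a perfect square (since 149 and 38 are distinct squarefree integers). Contradiction. Hence √38 ∉ Q(√149), so x^2 - 38 stays irreducible over Q(√149) and [Q(√149, √38) : Q(√149)] = 2. By the tower law, [Q(√149, √38) : Q] = 2 · 2 = 4.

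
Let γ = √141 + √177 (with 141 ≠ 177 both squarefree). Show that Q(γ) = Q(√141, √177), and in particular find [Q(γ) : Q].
[Q(γ) : Q] = 4 (equivalently, Q(γ) = Q(√141, √177))

Obviously Q(γ) ⊆ Q(√141, √177), and [Q(√141, √177):Q] = 4 (since 141, 177 are distinct squarefree integers > 1 with 24957 not a perfect square). To show equality we compute the minimal polynomial of γ. From γ = √141 + √177: γ^2 = 141 + 2√(24957) + 177 = 318 + 2√(24957), so γ^2 - 318 = 2√(24957); squaring, (γ^2 - 318)^2 = 4·24957, i.e. γ^4 - 636γ^2 + 101124 - 99828 = 0, i.e. γ^4 - 636γ^2 + 1296 = 0. So γ is a root of x^4 - 636x^2 + 1296. This polynomial is irreducible over Q: it has no rational root (each ±√141 ± √177 is irrational), and any factorization into two quadratics over Q would force √(24957) ∈ Q (pairing opposite roots) or √141, √177 ∈ Q (other pairings), all impossible. Hence [Q(γ):Q] = 4 = [Q(√141, √177):Q], so Q(γ) = Q(√141, √177).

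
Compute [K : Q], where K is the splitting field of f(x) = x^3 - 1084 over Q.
[K : Q] = 6

The roots of x^3 - 1084 are ∛1084, ω∛1084, ω^2∛1084 where ω = e^(2πi/3) is a primitive cube root of unity, so K = Q(∛1084, ω). Now [Q(∛1084):Q] = 3 (since 1084 is not a perfect cube, x^3 - 1084 is irreducible) and [Q(ω):Q] = 2. Both 2 and 3 divide [K:Q], and [K:Q] ≤ 3·2 = 6, so [K:Q] = 6. (Equivalently: Q(∛1084) ⊂ R but ω ∉ R, so [K : Q(∛1084)] = 2.)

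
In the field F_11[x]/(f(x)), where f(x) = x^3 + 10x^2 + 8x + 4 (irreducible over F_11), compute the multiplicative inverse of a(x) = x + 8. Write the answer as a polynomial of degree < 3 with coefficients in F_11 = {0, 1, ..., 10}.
a(x)^(-1) ≡ 5x^2 + 10x + 4 (mod f(x))

Since f is irreducible over F_11, F_11[x]/(f) is a field and a(x) ≠ 0 has an inverse. Apply the extended Euclidean algorithm to f(x) and a(x) in F_11[x]: f(x) = (x^2 + 2x + 3)·a(x) + (2). The last nonzero remainder is the constant 2 = gcd(f, a) in F_11. Back-substituting through the division chain expresses 2 = s(x)·a(x) + t(x)·f(x) with s(x) ≡ 10x^2 + 9x + 8 (mod f), so (10x^2 + 9x + 8)·a(x) ≡ 2 (mod f). Multiplying by 2^(-1) ≡ 6 in F_11 gives a(x)^(-1) ≡ 6·(10x^2 + 9x + 8) ≡ 5x^2 + 10x + 4 (mod f). Check: (x + 8)·(5x^2 + 10x + 4) = 5x^3 + 6x^2 + 7x + 10 ≡ 1 (mod x^3 + 10x^2 + 8x + 4).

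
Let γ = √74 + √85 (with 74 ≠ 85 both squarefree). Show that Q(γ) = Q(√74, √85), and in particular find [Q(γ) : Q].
[Q(γ) : Q] = 4 (equivalently, Q(γ) = Q(√74, √85))

Obviously Q(γ) ⊆ Q(√74, √85), and [Q(√74, √85):Q] = 4 (since 74, 85 are distinct squarefree integers > 1 with 6290 not a perfect square). To show equality we compute the minimal polynomial of γ. From γ = √74 + √85: γ^2 = 74 + 2√(6290) + 85 = 159 + 2√(6290), so γ^2 - 159 = 2√(6290); squaring, (γ^2 - 159)^2 = 4·6290, i.e. γ^4 - 318γ^2 + 25281 - 25160 = 0, i.e. γ^4 - 318γ^2 + 121 = 0. So γ is a root of x^4 - 318x^2 + 121. This polynomial is irreducible over Q: it has no rational root (each ±√74 ± √85 is irrational), and any factorization into two quadratics over Q would force √(6290) ∈ Q (pairing opposite roots) or √74, √85 ∈ Q (other pairings), all impossible. Hence [Q(γ):Q] = 4 = [Q(√74, √85):Q], so Q(γ) = Q(√74, √85).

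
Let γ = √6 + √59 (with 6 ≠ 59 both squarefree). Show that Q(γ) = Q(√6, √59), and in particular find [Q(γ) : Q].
[Q(γ) : Q] = 4 (equivalently, Q(γ) = Q(√6, √59))

Obviously Q(γ) ⊆ Q(√6, √59), and [Q(√6, √59):Q] = 4 (since 6, 59 are distinct squarefree integers > 1 with 354 not a perfect square). To show equality we compute the minimal polynomial of γ. From γ = √6 + √59: γ^2 = 6 + 2√(354) + 59 = 65 + 2√(354), so γ^2 - 65 = 2√(354); squaring, (γ^2 - 65)^2 = 4·354, i.e. γ^4 - 130γ^2 + 4225 - 1416 = 0, i.e. γ^4 - 130γ^2 + 2809 = 0. So γ is a root of x^4 - 130x^2 + 2809. This polynomial is irreducible over Q: it has no rational root (each ±√6 ± √59 is irrational), and any factorization into two quadratics over Q would force √(354) ∈ Q (pairing opposite roots) or √6, √59 ∈ Q (other pairings), all impossible. Hence [Q(γ):Q] = 4 = [Q(√6, √59):Q], so Q(γ) = Q(√6, √59).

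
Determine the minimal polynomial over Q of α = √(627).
m_α(x) = x^2 - 627

α satisfies α^2 - 627 = 0, so x^2 - 627 annihilates α. Since d = 627 is squarefree and ≠ 1, it is not a perfect square in Q, so x^2 - 627 has no rational root and is therefore irreducible over Q (a degree-2 polynomial over a field is irreducible iff it has no root). Hence m_α(x) = x^2 - 627.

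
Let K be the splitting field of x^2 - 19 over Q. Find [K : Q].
[K : Q] = 2

f(x) = x^2 - 19 factors as (x - √19)(x + √19). The splitting field is K = Q(√19). Since 19 is squarefree and > 1, it is not a perfect square, so x^2 - 19 is irreducible over Q and [Q(√19) : Q] = 2. Hence [K : Q] = 2.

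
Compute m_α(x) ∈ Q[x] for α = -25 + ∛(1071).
m_α(x) = x^3 + 75x^2 + 1875x + 14554

Set β = α + 25 = ∛(1071), so β^3 = 1071. Then (α + 25)^3 - 1071 = 0, i.e. α is a root of g(x) = (x + 25)^3 - 1071 = x^3 + 75x^2 + 1875x + 14554. Since g(x) = h(x + 25) where h(x) = x^3 - 1071, and h is irreducible over Q (because 1071 is not a perfect cube, so h has no rational root, and a monic cubic with no rational root is irreducible), g is also irreducible (irreducibility is preserved under the substitution x → x + 25). Hence m_α(x) = x^3 + 75x^2 + 1875x + 14554.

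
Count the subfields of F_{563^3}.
F_{563^3} has 2 subfields

The subfields of F_{p^n} are exactly the fields F_{p^d} for d | n (each is the fixed field of the unique index-d subgroup of Gal(F_{p^n}/F_p) ≅ Z/nZ). The divisors of n = 3 are {1, 3}, giving 2 subfields: F_{563^1}, F_{563^3}.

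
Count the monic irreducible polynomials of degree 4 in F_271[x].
There are 1348376760 monic irreducible polynomials of degree 4 over F_271

Each element of F_{271^4} that lies in no proper subfield is a root of exactly one monic irreducible of degree 4 over F_271, and each such polynomial has 4 distinct roots in F_{271^4}. By Möbius inversion the count is N_271(4) = (1/4) Σ_{d|4} μ(4/d) · 271^d = (1/4)(μ(4)·271^1 + μ(2)·271^2 + μ(1)·271^4) = 5393507040/4 = 1348376760.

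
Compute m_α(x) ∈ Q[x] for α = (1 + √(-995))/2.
m_α(x) = x^2 - x + 249

From 2α - 1 = √(-995), squaring gives (2α - 1)^2 = -995, i.e. 4α^2 - 4α + 1 = -995, so α^2 - α + (1 + 995)/4 = 0. Since -995 ≡ 1 (mod 4), (1 + 995)/4 = 249 ∈ Z. The polynomial x^2 - x + 249 has discriminant 1 - 4·(249) = -995, which is not a perfect square in Q (d = -995 is squarefree and ≠ 1), so x^2 - x + 249 is irreducible over Q. It is the minimal polynomial of α.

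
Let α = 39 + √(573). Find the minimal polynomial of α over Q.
m_α(x) = x^2 - 78x + 948

From α - 39 = √(573), squaring gives (α - 39)^2 = 573, i.e. α^2 - 78α + 1521 = 573, so α^2 - 78α + 948 = 0. The discriminant of x^2 - 78x + 948 is (-78)^2 - 4·(948) = 6084 - 3792 = 2292, and 4·(573) is not a perfect square in Q since 573 is squarefree and ≠ 1. Hence x^2 - 78x + 948 is irreducible over Q and is the minimal polynomial of α.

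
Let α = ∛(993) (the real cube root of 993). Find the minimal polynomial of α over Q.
m_α(x) = x^3 - 993

α satisfies α^3 = 993, so x^3 - 993 annihilates α. By the rational root test, a rational root p/q (in lowest terms) of x^3 - 993 would satisfy p^3 = 993 q^3, forcing q = 1 and p^3 = 993; but 993 is not a perfect cube, contradiction. A monic cubic over Q with no rational root is irreducible (any nontrivial factorization would include a linear factor). Hence x^3 - 993 is the minimal polynomial of α, and in particular [Q(α):Q] = 3.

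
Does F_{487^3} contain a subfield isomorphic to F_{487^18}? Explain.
No: F_{487^18} is not a subfield of F_{487^3}

F_{p^m} embeds in F_{p^n} iff m | n. Here 18 ∤ 3 (since 3 = 0·18 + 3 with remainder 3 ≠ 0), so F_{487^18} is not a subfield of F_{487^3}. Equivalently: if it were, the tower law would give 18 = [F_{487^18}:F_487] dividing [F_{487^3}:F_487] = 3, contradiction.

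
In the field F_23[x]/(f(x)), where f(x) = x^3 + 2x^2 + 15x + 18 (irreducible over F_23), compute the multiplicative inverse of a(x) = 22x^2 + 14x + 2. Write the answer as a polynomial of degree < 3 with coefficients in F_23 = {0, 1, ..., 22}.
a(x)^(-1) ≡ 11x^2 + 18x + 8 (mod f(x))

Since f is irreducible over F_23, F_23[x]/(f) is a field and a(x) ≠ 0 has an inverse. Apply the extended Euclidean algorithm to f(x) and a(x) in F_23[x]: f(x) = (22x + 7)·a(x) + (11x + 4);  a(x) = (2x + 11)·(11x + 4) + (4). The last nonzero remainder is the constant 4 = gcd(f, a) in F_23. Back-substituting through the division chain expresses 4 = s(x)·a(x) + t(x)·f(x) with s(x) ≡ 21x^2 + 3x + 9 (mod f), so (21x^2 + 3x + 9)·a(x) ≡ 4 (mod f). Multiplying by 4^(-1) ≡ 6 in F_23 gives a(x)^(-1) ≡ 6·(21x^2 + 3x + 9) ≡ 11x^2 + 18x + 8 (mod f). Check: (22x^2 + 14x + 2)·(11x^2 + 18x + 8) = 12x^4 + 21x^3 + 13x^2 + 10x + 16 ≡ 1 (mod x^3 + 2x^2 + 15x + 18).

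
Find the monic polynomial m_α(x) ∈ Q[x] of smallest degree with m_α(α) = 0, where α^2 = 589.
m_α(x) = x^2 - 589

α satisfies α^2 - 589 = 0, so x^2 - 589 annihilates α. Since d = 589 is squarefree and ≠ 1, it is not a perfect square in Q, so x^2 - 589 has no rational root and is therefore irreducible over Q (a degree-2 polynomial over a field is irreducible iff it has no root). Hence m_α(x) = x^2 - 589.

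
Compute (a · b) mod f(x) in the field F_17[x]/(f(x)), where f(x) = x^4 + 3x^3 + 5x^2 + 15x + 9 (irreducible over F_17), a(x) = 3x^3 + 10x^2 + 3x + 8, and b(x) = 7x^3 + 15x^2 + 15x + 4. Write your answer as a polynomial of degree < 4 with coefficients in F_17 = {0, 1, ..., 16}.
a · b ≡ 10x^3 + 5x^2 + 16x + 12 (mod f(x))

Multiply in F_17[x]: a(x)·b(x) = (3x^3 + 10x^2 + 3x + 8)·(7x^3 + 15x^2 + 15x + 4) = 4x^6 + 13x^5 + 12x^4 + 8x^3 + x^2 + 13x + 15. This has degree ≥ 4, so divide by f(x) over F_17: 4x^6 + 13x^5 + 12x^4 + 8x^3 + x^2 + 13x + 15 = (4x^2 + x + 6)·(x^4 + 3x^3 + 5x^2 + 15x + 9) + (10x^3 + 5x^2 + 16x + 12). Hence a·b ≡ 10x^3 + 5x^2 + 16x + 12 (mod f). (F_17[x]/(f) is a field with 17^4 = 83521 elements since f is irreducible of degree 4.)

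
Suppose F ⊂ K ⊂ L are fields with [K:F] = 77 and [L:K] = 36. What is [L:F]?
[L:F] = 2772

The tower law says that for any tower of field extensions F ⊂ K ⊂ L with finite degrees, [L:F] = [L:K] · [K:F]. Here this gives [L:F] = 36 · 77 = 2772.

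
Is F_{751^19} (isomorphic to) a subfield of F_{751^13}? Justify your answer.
No: F_{751^19} is not a subfield of F_{751^13}

F_{p^m} embeds in F_{p^n} iff m | n. Here 19 ∤ 13 (since 13 = 0·19 + 13 with remainder 13 ≠ 0), so F_{751^19} is not a subfield of F_{751^13}. Equivalently: if it were, the tower law would give 19 = [F_{751^19}:F_751] dividing [F_{751^13}:F_751] = 13, contradiction.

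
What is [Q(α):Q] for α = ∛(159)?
[Q(α):Q] = 3

The minimal polynomial of α is x^3 - 159, irreducible over Q since 159 is not a perfect cube (so x^3 - 159 has no rational root). Hence [Q(α):Q] = deg(m_α) = 3.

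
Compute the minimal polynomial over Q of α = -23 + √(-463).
m_α(x) = x^2 + 46x + 992

From α + 23 = √(-463), squaring gives (α + 23)^2 = -463, i.e. α^2 + 46α + 529 = -463, so α^2 + 46α + 992 = 0. The discriminant of x^2 + 46x + 992 is (46)^2 - 4·(992) = 2116 - 3968 = -1852, and 4·(-463) is not a perfect square in Q since -463 is squarefree and ≠ 1. Hence x^2 + 46x + 992 is irreducible over Q and is the minimal polynomial of α.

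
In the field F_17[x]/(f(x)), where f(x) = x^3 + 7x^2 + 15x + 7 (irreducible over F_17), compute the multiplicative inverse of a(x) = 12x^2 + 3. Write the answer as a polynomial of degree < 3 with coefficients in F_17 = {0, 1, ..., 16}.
a(x)^(-1) ≡ 10x^2 + 14x + 2 (mod f(x))

Since f is irreducible over F_17, F_17[x]/(f) is a field and a(x) ≠ 0 has an inverse. Apply the extended Euclidean algorithm to f(x) and a(x) in F_17[x]: f(x) = (10x + 2)·a(x) + (2x + 1);  a(x) = (6x + 14)·(2x + 1) + (6). The last nonzero remainder is the constant 6 = gcd(f, a) in F_17. Back-substituting through the division chain expresses 6 = s(x)·a(x) + t(x)·f(x) with s(x) ≡ 9x^2 + 16x + 12 (mod f), so (9x^2 + 16x + 12)·a(x) ≡ 6 (mod f). Multiplying by 6^(-1) ≡ 3 in F_17 gives a(x)^(-1) ≡ 3·(9x^2 + 16x + 12) ≡ 10x^2 + 14x + 2 (mod f). Check: (12x^2 + 3)·(10x^2 + 14x + 2) = x^4 + 15x^3 + 3x^2 + 8x + 6 ≡ 1 (mod x^3 + 7x^2 + 15x + 7).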